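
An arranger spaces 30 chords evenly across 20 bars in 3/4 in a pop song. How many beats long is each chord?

2 beats

20 bars × 3 beats/bar = 60 beats total.
60 beats ÷ 30 chords = 2 beats per chord.
(That is a half note.)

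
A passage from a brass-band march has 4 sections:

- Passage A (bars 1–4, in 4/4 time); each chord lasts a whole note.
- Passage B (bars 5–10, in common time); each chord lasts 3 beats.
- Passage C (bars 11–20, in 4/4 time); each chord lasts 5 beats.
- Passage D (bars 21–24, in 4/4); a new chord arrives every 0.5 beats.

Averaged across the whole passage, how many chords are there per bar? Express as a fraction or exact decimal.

13/6 chords per bar

A: 4 × 4 = 16 beats ÷ 4 = 4 chords.
B: 6 × 4 = 24 beats ÷ 3 = 8 chords.
C: 10 × 4 = 40 beats ÷ 5 = 8 chords.
D: 4 × 4 = 16 beats ÷ 0.5 = 32 chords.
Overall: 52 chords over 24 bars → 52/24 = 13/6 chords per bar.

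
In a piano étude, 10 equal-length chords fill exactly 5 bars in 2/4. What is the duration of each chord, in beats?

5 bars × 2 beats/bar = 10 beats total.
10 beats ÷ 10 chords = 1 beats per chord.
(That is a quarter note.)

1 beat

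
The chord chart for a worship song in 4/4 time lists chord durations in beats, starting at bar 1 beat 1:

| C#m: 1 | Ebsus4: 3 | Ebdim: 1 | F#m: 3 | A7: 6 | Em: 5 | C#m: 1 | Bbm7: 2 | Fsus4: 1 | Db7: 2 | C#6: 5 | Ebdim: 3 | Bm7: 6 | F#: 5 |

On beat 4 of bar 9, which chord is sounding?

Beat 4 of bar 9 is beat (9−1)×4 + 4 = 36 overall.
Running totals: C#m ends at 1, Ebsus4 ends at 4, Ebdim ends at 5, F#m ends at 8, A7 ends at 14, Em ends at 19, C#m ends at 20, Bbm7 ends at 22, Fsus4 ends at 23, Db7 ends at 25, C#6 ends at 30, Ebdim ends at 33, Bm7 ends at 39.
Beat 36 falls within Bm7.

Bm7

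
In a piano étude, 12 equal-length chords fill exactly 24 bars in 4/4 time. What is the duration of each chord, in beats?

8 beats

24 bars × 4 beats/bar = 96 beats total.
96 beats ÷ 12 chords = 8 beats per chord.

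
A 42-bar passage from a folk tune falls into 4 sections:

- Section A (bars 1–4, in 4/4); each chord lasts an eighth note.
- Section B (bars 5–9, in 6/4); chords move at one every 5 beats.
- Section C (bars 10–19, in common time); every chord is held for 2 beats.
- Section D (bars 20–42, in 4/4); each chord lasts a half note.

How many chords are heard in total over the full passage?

A: 4·4 = 16 beats, 16/0.5 = 32 chords.
B: 5·6 = 30 beats, 30/5 = 6 chords.
C: 10·4 = 40 beats, 40/2 = 20 chords.
D: 23·4 = 92 beats, 92/2 = 46 chords.
Total: 32 + 6 + 20 + 46 = 104.

104 chords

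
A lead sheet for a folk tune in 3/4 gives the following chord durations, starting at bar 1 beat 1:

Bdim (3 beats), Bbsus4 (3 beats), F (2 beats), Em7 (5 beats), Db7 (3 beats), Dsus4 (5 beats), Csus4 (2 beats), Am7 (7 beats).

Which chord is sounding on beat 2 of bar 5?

Db7

Beat 2 of bar 5 is beat (5−1)×3 + 2 = 14 overall.
Running totals: Bdim ends at 3, Bbsus4 ends at 6, F ends at 8, Em7 ends at 13, Db7 ends at 16.
Beat 14 falls within Db7.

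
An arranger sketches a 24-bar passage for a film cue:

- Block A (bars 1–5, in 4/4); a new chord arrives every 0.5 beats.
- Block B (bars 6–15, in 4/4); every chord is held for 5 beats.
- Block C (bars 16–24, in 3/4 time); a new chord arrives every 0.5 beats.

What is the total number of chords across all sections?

A: 5·4 = 20 beats, 20/0.5 = 40 chords.
B: 10·4 = 40 beats, 40/5 = 8 chords.
C: 9·3 = 27 beats, 27/0.5 = 54 chords.
Total: 40 + 8 + 54 = 102.

102 chords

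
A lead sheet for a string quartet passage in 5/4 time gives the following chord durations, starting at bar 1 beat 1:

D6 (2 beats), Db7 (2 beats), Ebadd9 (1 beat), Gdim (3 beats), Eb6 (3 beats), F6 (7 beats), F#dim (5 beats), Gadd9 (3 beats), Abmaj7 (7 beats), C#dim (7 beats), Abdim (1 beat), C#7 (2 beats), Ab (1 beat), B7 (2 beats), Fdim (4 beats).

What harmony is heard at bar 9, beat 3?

Beat 3 of bar 9 is beat (9−1)×5 + 3 = 43 overall.
Running totals: D6 ends at 2, Db7 ends at 4, Ebadd9 ends at 5, Gdim ends at 8, Eb6 ends at 11, F6 ends at 18, F#dim ends at 23, Gadd9 ends at 26, Abmaj7 ends at 33, C#dim ends at 40, Abdim ends at 41, C#7 ends at 43.
Beat 43 falls within C#7.

C#7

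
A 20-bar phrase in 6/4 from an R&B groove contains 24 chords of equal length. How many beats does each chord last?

20 bars × 6 beats/bar = 120 beats total.
120 beats ÷ 24 chords = 5 beats per chord.

5 beats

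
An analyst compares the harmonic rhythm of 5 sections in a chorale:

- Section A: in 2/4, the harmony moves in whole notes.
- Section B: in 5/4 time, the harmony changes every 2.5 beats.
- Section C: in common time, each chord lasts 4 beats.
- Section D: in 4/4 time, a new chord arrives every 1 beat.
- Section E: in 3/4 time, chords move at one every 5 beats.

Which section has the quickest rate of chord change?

Section D

A: 2/4 = 0.5 chords/bar.
B: 5/2.5 = 2 chords/bar.
C: 4/4 = 1 chord/bar.
D: 4/1 = 4 chords/bar.
E: 3/5 = 0.6 chords/bar.
Fastest is D at 4 chords/bar.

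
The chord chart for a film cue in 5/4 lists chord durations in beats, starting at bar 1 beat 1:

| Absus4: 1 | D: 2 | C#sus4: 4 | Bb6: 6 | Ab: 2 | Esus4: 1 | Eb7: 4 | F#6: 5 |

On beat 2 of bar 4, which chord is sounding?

Eb7

Beat 2 of bar 4 is beat (4−1)×5 + 2 = 17 overall.
Running totals: Absus4 ends at 1, D ends at 3, C#sus4 ends at 7, Bb6 ends at 13, Ab ends at 15, Esus4 ends at 16, Eb7 ends at 20.
Beat 17 falls within Eb7.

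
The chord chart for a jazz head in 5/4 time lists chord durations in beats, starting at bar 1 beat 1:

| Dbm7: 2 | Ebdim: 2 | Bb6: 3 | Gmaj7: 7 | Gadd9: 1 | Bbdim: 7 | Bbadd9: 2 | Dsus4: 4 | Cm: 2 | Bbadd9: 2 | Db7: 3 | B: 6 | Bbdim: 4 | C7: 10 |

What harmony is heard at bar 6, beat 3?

Beat 3 of bar 6 is beat (6−1)×5 + 3 = 28 overall.
Running totals: Dbm7 ends at 2, Ebdim ends at 4, Bb6 ends at 7, Gmaj7 ends at 14, Gadd9 ends at 15, Bbdim ends at 22, Bbadd9 ends at 24, Dsus4 ends at 28.
Beat 28 falls within Dsus4.

Dsus4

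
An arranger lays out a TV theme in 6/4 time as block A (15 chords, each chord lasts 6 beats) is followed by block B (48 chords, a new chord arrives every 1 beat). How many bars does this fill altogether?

23 bars

A: 15 × 6 = 90 beats = 15 bars.
B: 48 × 1 = 48 beats = 8 bars.
Total: 15 + 8 = 23 bars.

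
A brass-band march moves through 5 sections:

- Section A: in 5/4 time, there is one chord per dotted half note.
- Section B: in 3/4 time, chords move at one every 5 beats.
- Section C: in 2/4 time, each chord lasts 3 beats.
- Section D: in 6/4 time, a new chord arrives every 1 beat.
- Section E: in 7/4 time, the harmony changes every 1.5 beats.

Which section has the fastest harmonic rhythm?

A: each chord is 3 beats in 5/4, so 5/3 per bar.
B: each chord is 5 beats in 3/4, so 0.6 per bar.
C: each chord is 3 beats in 2/4, so 2/3 per bar.
D: each chord is 1 beat in 6/4, so 6 per bar.
E: each chord is 1.5 beats in 7/4, so 14/3 per bar.
Fastest is D at 6 chords/bar.

Section D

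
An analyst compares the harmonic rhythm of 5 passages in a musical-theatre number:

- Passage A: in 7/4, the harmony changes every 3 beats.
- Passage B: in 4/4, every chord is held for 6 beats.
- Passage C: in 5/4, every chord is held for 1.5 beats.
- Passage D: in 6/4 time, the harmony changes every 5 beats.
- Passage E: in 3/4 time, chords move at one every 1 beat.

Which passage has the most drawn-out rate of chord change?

A: 7/3 = 7/3 chords/bar.
B: 4/6 = 2/3 chords/bar.
C: 5/1.5 = 10/3 chords/bar.
D: 6/5 = 1.2 chords/bar.
E: 3/1 = 3 chords/bar.
Slowest is B at 2/3 chords/bar.

Passage B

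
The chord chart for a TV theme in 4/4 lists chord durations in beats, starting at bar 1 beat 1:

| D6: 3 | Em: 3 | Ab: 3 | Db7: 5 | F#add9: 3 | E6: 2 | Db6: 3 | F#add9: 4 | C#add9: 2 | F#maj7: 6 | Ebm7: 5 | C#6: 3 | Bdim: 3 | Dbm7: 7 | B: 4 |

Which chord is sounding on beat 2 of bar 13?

Beat 2 of bar 13 is beat (13−1)×4 + 2 = 50 overall.
Running totals: D6 ends at 3, Em ends at 6, Ab ends at 9, Db7 ends at 14, F#add9 ends at 17, E6 ends at 19, Db6 ends at 22, F#add9 ends at 26, C#add9 ends at 28, F#maj7 ends at 34, Ebm7 ends at 39, C#6 ends at 42, Bdim ends at 45, Dbm7 ends at 52.
Beat 50 falls within Dbm7.

Dbm7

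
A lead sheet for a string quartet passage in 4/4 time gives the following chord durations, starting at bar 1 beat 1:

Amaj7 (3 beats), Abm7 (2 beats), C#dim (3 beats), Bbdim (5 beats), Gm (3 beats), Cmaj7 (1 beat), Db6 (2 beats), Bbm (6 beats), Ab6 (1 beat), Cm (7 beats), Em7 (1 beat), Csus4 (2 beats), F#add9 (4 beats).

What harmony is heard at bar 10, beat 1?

F#add9

Beat 1 of bar 10 is beat (10−1)×4 + 1 = 37 overall.
Running totals: Amaj7 ends at 3, Abm7 ends at 5, C#dim ends at 8, Bbdim ends at 13, Gm ends at 16, Cmaj7 ends at 17, Db6 ends at 19, Bbm ends at 25, Ab6 ends at 26, Cm ends at 33, Em7 ends at 34, Csus4 ends at 36, F#add9 ends at 40.
Beat 37 falls within F#add9.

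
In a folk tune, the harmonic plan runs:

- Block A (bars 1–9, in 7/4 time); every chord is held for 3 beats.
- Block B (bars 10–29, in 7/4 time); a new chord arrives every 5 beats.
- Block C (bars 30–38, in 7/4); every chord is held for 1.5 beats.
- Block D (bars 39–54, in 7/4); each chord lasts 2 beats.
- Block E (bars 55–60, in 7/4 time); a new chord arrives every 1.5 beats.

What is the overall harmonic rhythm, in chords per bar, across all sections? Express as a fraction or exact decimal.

35/12 chords per bar

A: 9 bars of 7 beats is 63 beats; at 3 beats each that's 21 chords.
B: 20 bars of 7 beats is 140 beats; at 5 beats each that's 28 chords.
C: 9 bars of 7 beats is 63 beats; at 1.5 beats each that's 42 chords.
D: 16 bars of 7 beats is 112 beats; at 2 beats each that's 56 chords.
E: 6 bars of 7 beats is 42 beats; at 1.5 beats each that's 28 chords.
Overall: 175 chords over 60 bars → 175/60 = 35/12 chords per bar.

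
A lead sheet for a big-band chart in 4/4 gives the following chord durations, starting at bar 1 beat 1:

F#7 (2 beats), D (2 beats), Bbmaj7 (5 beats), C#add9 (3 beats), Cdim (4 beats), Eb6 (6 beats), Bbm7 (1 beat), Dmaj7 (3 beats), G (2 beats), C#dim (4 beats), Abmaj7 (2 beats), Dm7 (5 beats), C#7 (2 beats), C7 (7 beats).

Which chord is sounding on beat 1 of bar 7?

Dmaj7

Beat 1 of bar 7 is beat (7−1)×4 + 1 = 25 overall.
Running totals: F#7 ends at 2, D ends at 4, Bbmaj7 ends at 9, C#add9 ends at 12, Cdim ends at 16, Eb6 ends at 22, Bbm7 ends at 23, Dmaj7 ends at 26.
Beat 25 falls within Dmaj7.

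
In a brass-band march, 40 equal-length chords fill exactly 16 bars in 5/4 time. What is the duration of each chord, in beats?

2 beats

16 bars × 5 beats/bar = 80 beats total.
80 beats ÷ 40 chords = 2 beats per chord.
(That is a half note.)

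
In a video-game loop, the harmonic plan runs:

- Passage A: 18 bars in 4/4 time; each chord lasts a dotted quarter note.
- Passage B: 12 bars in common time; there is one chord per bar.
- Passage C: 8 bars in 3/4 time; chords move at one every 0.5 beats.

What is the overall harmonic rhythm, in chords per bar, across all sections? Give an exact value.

A: 18 bars of 4 beats is 72 beats; at 1.5 beats each that's 48 chords.
B: 12 bars of 4 beats is 48 beats; at 4 beats each that's 12 chords.
C: 8 bars of 3 beats is 24 beats; at 0.5 beats each that's 48 chords.
Overall: 108 chords over 38 bars → 108/38 = 54/19 chords per bar.

54/19 chords per bar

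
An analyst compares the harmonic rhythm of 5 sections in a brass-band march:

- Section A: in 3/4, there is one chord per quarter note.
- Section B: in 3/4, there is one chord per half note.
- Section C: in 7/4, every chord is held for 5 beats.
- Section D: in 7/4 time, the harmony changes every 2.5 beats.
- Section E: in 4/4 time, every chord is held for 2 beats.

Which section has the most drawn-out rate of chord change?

A: 3/1 = 3 chords/bar.
B: 3/2 = 1.5 chords/bar.
C: 7/5 = 1.4 chords/bar.
D: 7/2.5 = 2.8 chords/bar.
E: 4/2 = 2 chords/bar.
Slowest is C at 1.4 chords/bar.

Section C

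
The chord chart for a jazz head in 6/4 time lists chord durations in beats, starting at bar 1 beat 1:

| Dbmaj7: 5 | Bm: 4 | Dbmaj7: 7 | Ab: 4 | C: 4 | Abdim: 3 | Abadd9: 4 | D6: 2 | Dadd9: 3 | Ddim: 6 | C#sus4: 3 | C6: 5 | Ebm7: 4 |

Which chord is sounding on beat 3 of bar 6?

Beat 3 of bar 6 is beat (6−1)×6 + 3 = 33 overall.
Running totals: Dbmaj7 ends at 5, Bm ends at 9, Dbmaj7 ends at 16, Ab ends at 20, C ends at 24, Abdim ends at 27, Abadd9 ends at 31, D6 ends at 33.
Beat 33 falls within D6.

D6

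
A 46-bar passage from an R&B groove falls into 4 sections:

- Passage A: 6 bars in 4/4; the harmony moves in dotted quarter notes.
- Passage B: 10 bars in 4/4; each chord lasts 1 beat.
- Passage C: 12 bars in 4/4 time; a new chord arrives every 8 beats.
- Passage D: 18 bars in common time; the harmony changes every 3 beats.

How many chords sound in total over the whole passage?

86 chords

A: 6·4 = 24 beats, 24/1.5 = 16 chords.
B: 10·4 = 40 beats, 40/1 = 40 chords.
C: 12·4 = 48 beats, 48/8 = 6 chords.
D: 18·4 = 72 beats, 72/3 = 24 chords.
Total: 16 + 40 + 6 + 24 = 86.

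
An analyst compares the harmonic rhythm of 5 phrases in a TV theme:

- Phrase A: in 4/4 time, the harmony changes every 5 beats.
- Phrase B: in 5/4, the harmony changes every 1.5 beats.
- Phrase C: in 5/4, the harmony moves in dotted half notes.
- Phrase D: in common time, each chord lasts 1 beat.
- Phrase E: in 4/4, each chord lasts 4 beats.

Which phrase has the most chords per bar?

Phrase D

A: 4 beats/bar ÷ 5 beats/chord = 0.8 chords/bar.
B: 5 beats/bar ÷ 1.5 beats/chord = 10/3 chords/bar.
C: 5 beats/bar ÷ 3 beats/chord = 5/3 chords/bar.
D: 4 beats/bar ÷ 1 beat/chord = 4 chords/bar.
E: 4 beats/bar ÷ 4 beats/chord = 1 chord/bar.
Fastest is D at 4 chords/bar.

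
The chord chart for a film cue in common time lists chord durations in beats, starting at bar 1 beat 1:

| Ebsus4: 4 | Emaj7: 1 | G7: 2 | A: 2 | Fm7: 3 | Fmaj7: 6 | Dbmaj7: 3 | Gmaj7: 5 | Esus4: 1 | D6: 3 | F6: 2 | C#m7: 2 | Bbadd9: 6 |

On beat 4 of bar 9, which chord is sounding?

Bbadd9

Beat 4 of bar 9 is beat (9−1)×4 + 4 = 36 overall.
Running totals: Ebsus4 ends at 4, Emaj7 ends at 5, G7 ends at 7, A ends at 9, Fm7 ends at 12, Fmaj7 ends at 18, Dbmaj7 ends at 21, Gmaj7 ends at 26, Esus4 ends at 27, D6 ends at 30, F6 ends at 32, C#m7 ends at 34, Bbadd9 ends at 40.
Beat 36 falls within Bbadd9.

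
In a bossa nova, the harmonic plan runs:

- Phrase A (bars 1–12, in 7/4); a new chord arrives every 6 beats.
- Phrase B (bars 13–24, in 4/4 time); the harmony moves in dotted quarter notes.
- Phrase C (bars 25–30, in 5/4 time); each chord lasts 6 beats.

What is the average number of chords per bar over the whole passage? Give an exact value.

1.7 chords per bar

A: 12 bars of 7 beats is 84 beats; at 6 beats each that's 14 chords.
B: 12 bars of 4 beats is 48 beats; at 1.5 beats each that's 32 chords.
C: 6 bars of 5 beats is 30 beats; at 6 beats each that's 5 chords.
Overall: 51 chords over 30 bars → 51/30 = 1.7 chords per bar.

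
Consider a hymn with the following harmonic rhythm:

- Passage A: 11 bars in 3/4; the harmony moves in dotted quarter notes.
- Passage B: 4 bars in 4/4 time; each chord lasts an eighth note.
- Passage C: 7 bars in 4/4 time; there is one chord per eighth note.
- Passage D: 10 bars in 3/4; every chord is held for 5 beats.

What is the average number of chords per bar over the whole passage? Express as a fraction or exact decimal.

3.625 chords per bar

A: 11 bars of 3 beats is 33 beats; at 1.5 beats each that's 22 chords.
B: 4 bars of 4 beats is 16 beats; at 0.5 beats each that's 32 chords.
C: 7 bars of 4 beats is 28 beats; at 0.5 beats each that's 56 chords.
D: 10 bars of 3 beats is 30 beats; at 5 beats each that's 6 chords.
Overall: 116 chords over 32 bars → 116/32 = 3.625 chords per bar.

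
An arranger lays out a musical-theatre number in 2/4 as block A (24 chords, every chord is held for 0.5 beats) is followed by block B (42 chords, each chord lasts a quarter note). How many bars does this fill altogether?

A: 24 × 0.5 = 12 beats = 6 bars.
B: 42 × 1 = 42 beats = 21 bars.
Total: 6 + 21 = 27 bars.

27 bars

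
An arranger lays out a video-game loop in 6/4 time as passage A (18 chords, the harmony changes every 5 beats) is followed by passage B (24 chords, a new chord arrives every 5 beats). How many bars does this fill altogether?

A: 18 × 5 = 90 beats = 15 bars.
B: 24 × 5 = 120 beats = 20 bars.
Total: 15 + 20 = 35 bars.

35 bars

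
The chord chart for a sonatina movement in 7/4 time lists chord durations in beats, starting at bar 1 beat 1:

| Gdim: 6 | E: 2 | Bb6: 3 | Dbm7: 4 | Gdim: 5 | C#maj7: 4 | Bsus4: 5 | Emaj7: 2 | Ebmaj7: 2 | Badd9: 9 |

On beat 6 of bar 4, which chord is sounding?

Beat 6 of bar 4 is beat (4−1)×7 + 6 = 27 overall.
Running totals: Gdim ends at 6, E ends at 8, Bb6 ends at 11, Dbm7 ends at 15, Gdim ends at 20, C#maj7 ends at 24, Bsus4 ends at 29.
Beat 27 falls within Bsus4.

Bsus4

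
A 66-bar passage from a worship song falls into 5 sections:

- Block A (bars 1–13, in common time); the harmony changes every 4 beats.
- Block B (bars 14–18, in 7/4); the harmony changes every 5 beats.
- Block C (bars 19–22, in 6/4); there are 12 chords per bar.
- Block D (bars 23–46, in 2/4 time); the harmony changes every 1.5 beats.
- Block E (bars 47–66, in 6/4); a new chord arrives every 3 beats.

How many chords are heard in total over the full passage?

140 chords

A has 52 beats and chords last 4 each, so 13 chords.
B has 35 beats and chords last 5 each, so 7 chords.
C has 24 beats and chords last 0.5 each, so 48 chords.
D has 48 beats and chords last 1.5 each, so 32 chords.
E has 120 beats and chords last 3 each, so 40 chords.
Total: 13 + 7 + 48 + 32 + 40 = 140.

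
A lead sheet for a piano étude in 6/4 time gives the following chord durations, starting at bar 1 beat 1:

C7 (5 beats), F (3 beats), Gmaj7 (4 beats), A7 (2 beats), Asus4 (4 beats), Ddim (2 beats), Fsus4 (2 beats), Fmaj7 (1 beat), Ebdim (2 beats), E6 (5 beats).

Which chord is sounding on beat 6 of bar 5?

Beat 6 of bar 5 is beat (5−1)×6 + 6 = 30 overall.
Running totals: C7 ends at 5, F ends at 8, Gmaj7 ends at 12, A7 ends at 14, Asus4 ends at 18, Ddim ends at 20, Fsus4 ends at 22, Fmaj7 ends at 23, Ebdim ends at 25, E6 ends at 30.
Beat 30 falls within E6.

E6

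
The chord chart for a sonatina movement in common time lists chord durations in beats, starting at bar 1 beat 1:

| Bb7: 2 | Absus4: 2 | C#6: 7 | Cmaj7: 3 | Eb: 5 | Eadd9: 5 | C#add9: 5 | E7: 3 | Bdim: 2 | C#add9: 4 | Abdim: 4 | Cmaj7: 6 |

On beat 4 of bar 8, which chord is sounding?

Beat 4 of bar 8 is beat (8−1)×4 + 4 = 32 overall.
Running totals: Bb7 ends at 2, Absus4 ends at 4, C#6 ends at 11, Cmaj7 ends at 14, Eb ends at 19, Eadd9 ends at 24, C#add9 ends at 29, E7 ends at 32.
Beat 32 falls within E7.

E7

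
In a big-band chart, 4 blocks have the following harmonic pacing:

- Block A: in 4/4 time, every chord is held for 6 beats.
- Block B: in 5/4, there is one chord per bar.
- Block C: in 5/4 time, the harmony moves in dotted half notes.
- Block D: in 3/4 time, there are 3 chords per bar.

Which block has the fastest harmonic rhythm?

Block D

A: 4/6 = 2/3 chords/bar.
B: 5/5 = 1 chord/bar.
C: 5/3 = 5/3 chords/bar.
D: 3/1 = 3 chords/bar.
Fastest is D at 3 chords/bar.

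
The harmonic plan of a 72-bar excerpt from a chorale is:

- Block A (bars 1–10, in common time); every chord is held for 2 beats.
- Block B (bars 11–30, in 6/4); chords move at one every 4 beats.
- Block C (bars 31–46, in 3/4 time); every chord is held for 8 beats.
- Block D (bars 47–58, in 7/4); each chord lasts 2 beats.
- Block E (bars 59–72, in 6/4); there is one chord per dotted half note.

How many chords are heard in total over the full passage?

126 chords

A: 10 bars × 4 beats = 40 beats; 2 beats/chord → 20 chords.
B: 20 bars × 6 beats = 120 beats; 4 beats/chord → 30 chords.
C: 16 bars × 3 beats = 48 beats; 8 beats/chord → 6 chords.
D: 12 bars × 7 beats = 84 beats; 2 beats/chord → 42 chords.
E: 14 bars × 6 beats = 84 beats; 3 beats/chord → 28 chords.
Total: 20 + 30 + 6 + 42 + 28 = 126.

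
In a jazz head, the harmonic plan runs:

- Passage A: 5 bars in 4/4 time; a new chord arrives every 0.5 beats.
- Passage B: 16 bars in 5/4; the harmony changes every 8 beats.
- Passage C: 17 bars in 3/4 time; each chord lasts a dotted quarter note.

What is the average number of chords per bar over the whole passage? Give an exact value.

42/19 chords per bar

A: 5 bars of 4 beats is 20 beats; at 0.5 beats each that's 40 chords.
B: 16 bars of 5 beats is 80 beats; at 8 beats each that's 10 chords.
C: 17 bars of 3 beats is 51 beats; at 1.5 beats each that's 34 chords.
Overall: 84 chords over 38 bars → 84/38 = 42/19 chords per bar.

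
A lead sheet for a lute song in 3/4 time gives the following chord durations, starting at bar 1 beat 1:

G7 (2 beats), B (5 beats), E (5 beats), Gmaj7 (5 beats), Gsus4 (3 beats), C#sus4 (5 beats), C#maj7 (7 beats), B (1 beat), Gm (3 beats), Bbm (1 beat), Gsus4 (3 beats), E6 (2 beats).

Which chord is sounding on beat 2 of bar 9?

C#maj7

Beat 2 of bar 9 is beat (9−1)×3 + 2 = 26 overall.
Running totals: G7 ends at 2, B ends at 7, E ends at 12, Gmaj7 ends at 17, Gsus4 ends at 20, C#sus4 ends at 25, C#maj7 ends at 32.
Beat 26 falls within C#maj7.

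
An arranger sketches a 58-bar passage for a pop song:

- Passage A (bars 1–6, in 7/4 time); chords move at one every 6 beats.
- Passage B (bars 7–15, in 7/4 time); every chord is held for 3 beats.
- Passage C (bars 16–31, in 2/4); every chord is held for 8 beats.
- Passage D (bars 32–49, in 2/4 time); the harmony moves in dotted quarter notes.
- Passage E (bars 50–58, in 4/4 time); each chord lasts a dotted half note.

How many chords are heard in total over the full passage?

A: 6 bars × 7 beats = 42 beats; 6 beats/chord → 7 chords.
B: 9 bars × 7 beats = 63 beats; 3 beats/chord → 21 chords.
C: 16 bars × 2 beats = 32 beats; 8 beats/chord → 4 chords.
D: 18 bars × 2 beats = 36 beats; 1.5 beats/chord → 24 chords.
E: 9 bars × 4 beats = 36 beats; 3 beats/chord → 12 chords.
Total: 7 + 21 + 4 + 24 + 12 = 68.

68 chords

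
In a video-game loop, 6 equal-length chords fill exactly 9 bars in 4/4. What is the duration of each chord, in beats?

6 beats

9 bars × 4 beats/bar = 36 beats total.
36 beats ÷ 6 chords = 6 beats per chord.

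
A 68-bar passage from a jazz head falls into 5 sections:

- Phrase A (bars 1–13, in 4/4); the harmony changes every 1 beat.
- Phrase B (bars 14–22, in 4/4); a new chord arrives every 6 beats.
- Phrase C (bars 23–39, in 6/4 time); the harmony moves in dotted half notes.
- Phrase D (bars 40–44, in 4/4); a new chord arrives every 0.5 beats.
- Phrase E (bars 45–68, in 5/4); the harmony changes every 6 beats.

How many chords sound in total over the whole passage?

A has 52 beats and chords last 1 each, so 52 chords.
B has 36 beats and chords last 6 each, so 6 chords.
C has 102 beats and chords last 3 each, so 34 chords.
D has 20 beats and chords last 0.5 each, so 40 chords.
E has 120 beats and chords last 6 each, so 20 chords.
Total: 52 + 6 + 34 + 40 + 20 = 152.

152 chords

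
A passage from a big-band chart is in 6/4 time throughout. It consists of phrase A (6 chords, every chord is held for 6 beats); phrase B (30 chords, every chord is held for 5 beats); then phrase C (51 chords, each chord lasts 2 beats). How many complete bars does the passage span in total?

48 bars

A: 6 × 6 = 36 beats = 6 bars.
B: 30 × 5 = 150 beats = 25 bars.
C: 51 × 2 = 102 beats = 17 bars.
Total: 6 + 25 + 17 = 48 bars.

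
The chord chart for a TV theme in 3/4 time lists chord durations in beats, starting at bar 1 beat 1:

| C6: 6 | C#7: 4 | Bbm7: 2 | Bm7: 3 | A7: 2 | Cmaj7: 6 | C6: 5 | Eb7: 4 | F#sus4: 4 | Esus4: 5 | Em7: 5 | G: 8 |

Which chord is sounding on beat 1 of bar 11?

Beat 1 of bar 11 is beat (11−1)×3 + 1 = 31 overall.
Running totals: C6 ends at 6, C#7 ends at 10, Bbm7 ends at 12, Bm7 ends at 15, A7 ends at 17, Cmaj7 ends at 23, C6 ends at 28, Eb7 ends at 32.
Beat 31 falls within Eb7.

Eb7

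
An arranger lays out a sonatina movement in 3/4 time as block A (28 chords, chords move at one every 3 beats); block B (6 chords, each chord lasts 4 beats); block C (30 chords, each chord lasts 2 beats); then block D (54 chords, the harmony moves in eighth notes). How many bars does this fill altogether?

65 bars

A: 28 × 3 = 84 beats = 28 bars.
B: 6 × 4 = 24 beats = 8 bars.
C: 30 × 2 = 60 beats = 20 bars.
D: 54 × 0.5 = 27 beats = 9 bars.
Total: 28 + 8 + 20 + 9 = 65 bars.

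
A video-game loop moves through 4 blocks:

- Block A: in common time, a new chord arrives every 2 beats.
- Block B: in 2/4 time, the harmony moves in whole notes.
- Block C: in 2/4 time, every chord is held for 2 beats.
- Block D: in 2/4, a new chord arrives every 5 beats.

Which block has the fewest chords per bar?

Block D

A: 4 beats/bar ÷ 2 beats/chord = 2 chords/bar.
B: 2 beats/bar ÷ 4 beats/chord = 0.5 chords/bar.
C: 2 beats/bar ÷ 2 beats/chord = 1 chord/bar.
D: 2 beats/bar ÷ 5 beats/chord = 0.4 chords/bar.
Slowest is D at 0.4 chords/bar.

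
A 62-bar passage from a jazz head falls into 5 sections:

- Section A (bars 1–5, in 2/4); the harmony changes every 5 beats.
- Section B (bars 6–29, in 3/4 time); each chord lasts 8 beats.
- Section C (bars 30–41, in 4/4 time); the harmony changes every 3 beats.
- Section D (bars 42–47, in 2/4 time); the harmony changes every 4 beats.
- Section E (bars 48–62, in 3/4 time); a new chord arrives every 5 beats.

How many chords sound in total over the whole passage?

39 chords

A: 5·2 = 10 beats, 10/5 = 2 chords.
B: 24·3 = 72 beats, 72/8 = 9 chords.
C: 12·4 = 48 beats, 48/3 = 16 chords.
D: 6·2 = 12 beats, 12/4 = 3 chords.
E: 15·3 = 45 beats, 45/5 = 9 chords.
Total: 2 + 9 + 16 + 3 + 9 = 39.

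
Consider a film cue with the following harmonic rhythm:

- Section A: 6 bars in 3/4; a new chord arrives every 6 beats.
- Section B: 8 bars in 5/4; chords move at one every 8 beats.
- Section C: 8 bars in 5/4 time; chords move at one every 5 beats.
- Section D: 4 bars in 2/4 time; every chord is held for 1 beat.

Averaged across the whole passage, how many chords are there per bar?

A: 6 bars of 3 beats is 18 beats; at 6 beats each that's 3 chords.
B: 8 bars of 5 beats is 40 beats; at 8 beats each that's 5 chords.
C: 8 bars of 5 beats is 40 beats; at 5 beats each that's 8 chords.
D: 4 bars of 2 beats is 8 beats; at 1 beat each that's 8 chords.
Overall: 24 chords over 26 bars → 24/26 = 12/13 chords per bar.

12/13 chords per bar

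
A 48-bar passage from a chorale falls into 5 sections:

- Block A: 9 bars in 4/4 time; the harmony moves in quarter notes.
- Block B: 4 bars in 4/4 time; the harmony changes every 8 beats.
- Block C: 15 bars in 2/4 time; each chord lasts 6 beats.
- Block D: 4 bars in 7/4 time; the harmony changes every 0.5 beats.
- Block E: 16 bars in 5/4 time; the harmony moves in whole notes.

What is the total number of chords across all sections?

119 chords

A has 36 beats and chords last 1 each, so 36 chords.
B has 16 beats and chords last 8 each, so 2 chords.
C has 30 beats and chords last 6 each, so 5 chords.
D has 28 beats and chords last 0.5 each, so 56 chords.
E has 80 beats and chords last 4 each, so 20 chords.
Total: 36 + 2 + 5 + 56 + 20 = 119.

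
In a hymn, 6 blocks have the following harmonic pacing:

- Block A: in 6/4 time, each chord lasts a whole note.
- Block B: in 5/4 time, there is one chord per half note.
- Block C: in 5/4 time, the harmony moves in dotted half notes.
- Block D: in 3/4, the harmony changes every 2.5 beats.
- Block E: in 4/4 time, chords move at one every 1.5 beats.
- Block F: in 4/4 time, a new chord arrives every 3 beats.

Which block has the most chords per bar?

A: each chord is 4 beats in 6/4, so 1.5 per bar.
B: each chord is 2 beats in 5/4, so 2.5 per bar.
C: each chord is 3 beats in 5/4, so 5/3 per bar.
D: each chord is 2.5 beats in 3/4, so 1.2 per bar.
E: each chord is 1.5 beats in 4/4, so 8/3 per bar.
F: each chord is 3 beats in 4/4, so 4/3 per bar.
Fastest is E at 8/3 chords/bar.

Block E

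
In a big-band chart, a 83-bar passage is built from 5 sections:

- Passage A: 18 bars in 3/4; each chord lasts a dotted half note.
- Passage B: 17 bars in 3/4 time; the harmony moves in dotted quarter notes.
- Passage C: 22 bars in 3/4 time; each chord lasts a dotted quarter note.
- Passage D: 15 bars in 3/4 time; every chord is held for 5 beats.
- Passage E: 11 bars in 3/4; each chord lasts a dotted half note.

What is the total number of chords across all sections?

A: 18 bars × 3 beats = 54 beats; 3 beats/chord → 18 chords.
B: 17 bars × 3 beats = 51 beats; 1.5 beats/chord → 34 chords.
C: 22 bars × 3 beats = 66 beats; 1.5 beats/chord → 44 chords.
D: 15 bars × 3 beats = 45 beats; 5 beats/chord → 9 chords.
E: 11 bars × 3 beats = 33 beats; 3 beats/chord → 11 chords.
Total: 18 + 34 + 44 + 9 + 11 = 116.

116 chords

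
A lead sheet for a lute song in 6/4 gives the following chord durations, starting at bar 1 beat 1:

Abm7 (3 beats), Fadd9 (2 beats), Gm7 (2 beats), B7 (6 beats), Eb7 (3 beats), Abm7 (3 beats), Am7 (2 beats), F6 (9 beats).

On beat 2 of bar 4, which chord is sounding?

Am7

Beat 2 of bar 4 is beat (4−1)×6 + 2 = 20 overall.
Running totals: Abm7 ends at 3, Fadd9 ends at 5, Gm7 ends at 7, B7 ends at 13, Eb7 ends at 16, Abm7 ends at 19, Am7 ends at 21.
Beat 20 falls within Am7.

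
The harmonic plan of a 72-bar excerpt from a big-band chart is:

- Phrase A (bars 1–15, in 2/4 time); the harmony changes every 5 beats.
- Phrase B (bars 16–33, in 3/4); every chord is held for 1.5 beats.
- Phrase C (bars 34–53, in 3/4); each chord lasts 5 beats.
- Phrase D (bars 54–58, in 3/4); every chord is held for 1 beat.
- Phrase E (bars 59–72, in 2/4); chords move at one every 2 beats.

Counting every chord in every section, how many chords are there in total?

83 chords

A: 15·2 = 30 beats, 30/5 = 6 chords.
B: 18·3 = 54 beats, 54/1.5 = 36 chords.
C: 20·3 = 60 beats, 60/5 = 12 chords.
D: 5·3 = 15 beats, 15/1 = 15 chords.
E: 14·2 = 28 beats, 28/2 = 14 chords.
Total: 6 + 36 + 12 + 15 + 14 = 83.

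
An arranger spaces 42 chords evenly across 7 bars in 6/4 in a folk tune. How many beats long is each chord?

7 bars × 6 beats/bar = 42 beats total.
42 beats ÷ 42 chords = 1 beats per chord.
(That is a quarter note.)

1 beat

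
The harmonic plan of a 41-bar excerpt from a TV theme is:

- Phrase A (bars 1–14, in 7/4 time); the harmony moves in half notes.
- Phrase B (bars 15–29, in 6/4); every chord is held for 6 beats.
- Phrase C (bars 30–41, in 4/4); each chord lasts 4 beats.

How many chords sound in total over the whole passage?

76 chords

A: 14 bars × 7 beats = 98 beats; 2 beats/chord → 49 chords.
B: 15 bars × 6 beats = 90 beats; 6 beats/chord → 15 chords.
C: 12 bars × 4 beats = 48 beats; 4 beats/chord → 12 chords.
Total: 49 + 15 + 12 = 76.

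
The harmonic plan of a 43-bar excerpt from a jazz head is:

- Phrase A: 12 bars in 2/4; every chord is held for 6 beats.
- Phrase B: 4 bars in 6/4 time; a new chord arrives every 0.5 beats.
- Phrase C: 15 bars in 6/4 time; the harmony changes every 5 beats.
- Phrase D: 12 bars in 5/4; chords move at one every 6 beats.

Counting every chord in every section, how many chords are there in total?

A has 24 beats and chords last 6 each, so 4 chords.
B has 24 beats and chords last 0.5 each, so 48 chords.
C has 90 beats and chords last 5 each, so 18 chords.
D has 60 beats and chords last 6 each, so 10 chords.
Total: 4 + 48 + 18 + 10 = 80.

80 chords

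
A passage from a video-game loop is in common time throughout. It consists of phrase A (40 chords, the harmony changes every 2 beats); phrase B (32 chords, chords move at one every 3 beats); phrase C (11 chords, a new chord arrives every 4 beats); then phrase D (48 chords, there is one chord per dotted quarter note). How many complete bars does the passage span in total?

A: 40 × 2 = 80 beats = 20 bars.
B: 32 × 3 = 96 beats = 24 bars.
C: 11 × 4 = 44 beats = 11 bars.
D: 48 × 1.5 = 72 beats = 18 bars.
Total: 20 + 24 + 11 + 18 = 73 bars.

73 bars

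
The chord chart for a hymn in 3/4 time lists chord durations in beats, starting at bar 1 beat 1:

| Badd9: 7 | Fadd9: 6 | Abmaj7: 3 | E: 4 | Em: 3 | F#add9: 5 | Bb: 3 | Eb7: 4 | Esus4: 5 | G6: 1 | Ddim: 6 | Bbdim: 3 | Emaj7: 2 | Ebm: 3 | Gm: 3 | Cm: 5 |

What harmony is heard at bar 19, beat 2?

Beat 2 of bar 19 is beat (19−1)×3 + 2 = 56 overall.
Running totals: Badd9 ends at 7, Fadd9 ends at 13, Abmaj7 ends at 16, E ends at 20, Em ends at 23, F#add9 ends at 28, Bb ends at 31, Eb7 ends at 35, Esus4 ends at 40, G6 ends at 41, Ddim ends at 47, Bbdim ends at 50, Emaj7 ends at 52, Ebm ends at 55, Gm ends at 58.
Beat 56 falls within Gm.

Gm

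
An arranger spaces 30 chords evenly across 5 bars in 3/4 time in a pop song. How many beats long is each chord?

5 bars × 3 beats/bar = 15 beats total.
15 beats ÷ 30 chords = 0.5 beats per chord.
(That is an eighth note.)

0.5 beats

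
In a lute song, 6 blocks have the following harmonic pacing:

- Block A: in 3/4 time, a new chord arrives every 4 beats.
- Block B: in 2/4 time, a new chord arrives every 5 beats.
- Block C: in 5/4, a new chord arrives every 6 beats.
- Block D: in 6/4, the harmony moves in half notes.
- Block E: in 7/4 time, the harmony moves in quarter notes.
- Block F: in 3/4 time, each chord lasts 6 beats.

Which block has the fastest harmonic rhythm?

Block E

A: 3/4 = 0.75 chords/bar.
B: 2/5 = 0.4 chords/bar.
C: 5/6 = 5/6 chords/bar.
D: 6/2 = 3 chords/bar.
E: 7/1 = 7 chords/bar.
F: 3/6 = 0.5 chords/bar.
Fastest is E at 7 chords/bar.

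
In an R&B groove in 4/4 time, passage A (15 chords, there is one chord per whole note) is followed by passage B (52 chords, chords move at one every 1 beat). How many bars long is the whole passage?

A: 15 × 4 = 60 beats = 15 bars.
B: 52 × 1 = 52 beats = 13 bars.
Total: 15 + 13 = 28 bars.

28 bars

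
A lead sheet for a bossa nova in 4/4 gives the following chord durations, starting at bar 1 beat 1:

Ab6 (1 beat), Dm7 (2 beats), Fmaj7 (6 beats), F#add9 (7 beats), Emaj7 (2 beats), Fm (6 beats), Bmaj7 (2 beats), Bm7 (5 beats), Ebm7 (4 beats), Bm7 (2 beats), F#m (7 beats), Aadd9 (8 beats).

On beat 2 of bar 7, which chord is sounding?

Bmaj7

Beat 2 of bar 7 is beat (7−1)×4 + 2 = 26 overall.
Running totals: Ab6 ends at 1, Dm7 ends at 3, Fmaj7 ends at 9, F#add9 ends at 16, Emaj7 ends at 18, Fm ends at 24, Bmaj7 ends at 26.
Beat 26 falls within Bmaj7.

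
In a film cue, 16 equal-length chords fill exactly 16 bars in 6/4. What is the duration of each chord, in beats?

6 beats

16 bars × 6 beats/bar = 96 beats total.
96 beats ÷ 16 chords = 6 beats per chord.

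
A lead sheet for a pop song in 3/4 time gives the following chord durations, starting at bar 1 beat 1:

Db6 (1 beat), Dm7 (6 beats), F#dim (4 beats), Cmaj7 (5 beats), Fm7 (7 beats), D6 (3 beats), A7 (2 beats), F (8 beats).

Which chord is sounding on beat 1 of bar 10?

Beat 1 of bar 10 is beat (10−1)×3 + 1 = 28 overall.
Running totals: Db6 ends at 1, Dm7 ends at 7, F#dim ends at 11, Cmaj7 ends at 16, Fm7 ends at 23, D6 ends at 26, A7 ends at 28.
Beat 28 falls within A7.

A7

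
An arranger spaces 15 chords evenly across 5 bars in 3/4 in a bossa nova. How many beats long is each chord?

5 bars × 3 beats/bar = 15 beats total.
15 beats ÷ 15 chords = 1 beats per chord.
(That is a quarter note.)

1 beat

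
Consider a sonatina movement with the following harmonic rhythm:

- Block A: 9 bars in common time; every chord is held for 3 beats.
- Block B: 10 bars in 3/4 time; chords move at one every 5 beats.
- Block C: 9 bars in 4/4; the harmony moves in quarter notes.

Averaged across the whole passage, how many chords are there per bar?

27/14 chords per bar

A: 9 × 4 = 36 beats ÷ 3 = 12 chords.
B: 10 × 3 = 30 beats ÷ 5 = 6 chords.
C: 9 × 4 = 36 beats ÷ 1 = 36 chords.
Overall: 54 chords over 28 bars → 54/28 = 27/14 chords per bar.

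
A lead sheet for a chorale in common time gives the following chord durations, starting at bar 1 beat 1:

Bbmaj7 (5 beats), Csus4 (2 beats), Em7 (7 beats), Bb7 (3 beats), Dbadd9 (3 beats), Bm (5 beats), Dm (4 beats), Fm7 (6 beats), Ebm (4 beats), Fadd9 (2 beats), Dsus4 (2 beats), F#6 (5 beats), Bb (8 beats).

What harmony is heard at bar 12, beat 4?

F#6

Beat 4 of bar 12 is beat (12−1)×4 + 4 = 48 overall.
Running totals: Bbmaj7 ends at 5, Csus4 ends at 7, Em7 ends at 14, Bb7 ends at 17, Dbadd9 ends at 20, Bm ends at 25, Dm ends at 29, Fm7 ends at 35, Ebm ends at 39, Fadd9 ends at 41, Dsus4 ends at 43, F#6 ends at 48.
Beat 48 falls within F#6.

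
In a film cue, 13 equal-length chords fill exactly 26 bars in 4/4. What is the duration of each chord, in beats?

8 beats

26 bars × 4 beats/bar = 104 beats total.
104 beats ÷ 13 chords = 8 beats per chord.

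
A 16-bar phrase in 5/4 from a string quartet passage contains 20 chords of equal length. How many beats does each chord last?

16 bars × 5 beats/bar = 80 beats total.
80 beats ÷ 20 chords = 4 beats per chord.
(That is a whole note.)

4 beats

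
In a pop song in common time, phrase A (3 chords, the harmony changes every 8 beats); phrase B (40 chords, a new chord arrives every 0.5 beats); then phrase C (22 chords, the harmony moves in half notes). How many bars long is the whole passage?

22 bars

A: 3 × 8 = 24 beats = 6 bars.
B: 40 × 0.5 = 20 beats = 5 bars.
C: 22 × 2 = 44 beats = 11 bars.
Total: 6 + 5 + 11 = 22 bars.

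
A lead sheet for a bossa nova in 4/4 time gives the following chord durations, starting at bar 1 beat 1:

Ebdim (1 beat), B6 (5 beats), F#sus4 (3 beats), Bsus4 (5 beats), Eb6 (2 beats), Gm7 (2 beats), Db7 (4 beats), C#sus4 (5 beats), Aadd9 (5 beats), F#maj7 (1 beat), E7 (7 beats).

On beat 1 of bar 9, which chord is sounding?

Beat 1 of bar 9 is beat (9−1)×4 + 1 = 33 overall.
Running totals: Ebdim ends at 1, B6 ends at 6, F#sus4 ends at 9, Bsus4 ends at 14, Eb6 ends at 16, Gm7 ends at 18, Db7 ends at 22, C#sus4 ends at 27, Aadd9 ends at 32, F#maj7 ends at 33.
Beat 33 falls within F#maj7.

F#maj7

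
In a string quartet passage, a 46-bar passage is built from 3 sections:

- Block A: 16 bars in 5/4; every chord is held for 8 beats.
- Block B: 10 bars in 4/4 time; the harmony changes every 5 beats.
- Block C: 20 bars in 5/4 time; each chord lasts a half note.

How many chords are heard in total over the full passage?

68 chords

A: 16 bars × 5 beats = 80 beats; 8 beats/chord → 10 chords.
B: 10 bars × 4 beats = 40 beats; 5 beats/chord → 8 chords.
C: 20 bars × 5 beats = 100 beats; 2 beats/chord → 50 chords.
Total: 10 + 8 + 50 = 68.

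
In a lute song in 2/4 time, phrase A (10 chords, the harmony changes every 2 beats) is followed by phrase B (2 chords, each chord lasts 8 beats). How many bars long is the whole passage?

18 bars

A: 10 × 2 = 20 beats = 10 bars.
B: 2 × 8 = 16 beats = 8 bars.
Total: 10 + 8 = 18 bars.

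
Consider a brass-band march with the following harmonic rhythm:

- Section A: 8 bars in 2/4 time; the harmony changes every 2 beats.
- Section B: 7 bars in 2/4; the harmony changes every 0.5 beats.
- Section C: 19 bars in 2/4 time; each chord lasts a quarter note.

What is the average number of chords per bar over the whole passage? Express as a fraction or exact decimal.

37/17 chords per bar

A: 8 bars of 2 beats is 16 beats; at 2 beats each that's 8 chords.
B: 7 bars of 2 beats is 14 beats; at 0.5 beats each that's 28 chords.
C: 19 bars of 2 beats is 38 beats; at 1 beat each that's 38 chords.
Overall: 74 chords over 34 bars → 74/34 = 37/17 chords per bar.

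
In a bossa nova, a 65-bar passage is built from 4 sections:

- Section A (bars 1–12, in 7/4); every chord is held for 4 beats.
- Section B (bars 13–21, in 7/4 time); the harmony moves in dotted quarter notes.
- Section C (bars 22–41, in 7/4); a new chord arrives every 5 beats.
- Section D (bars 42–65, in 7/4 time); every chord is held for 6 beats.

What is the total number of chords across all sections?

119 chords

A: 12 bars × 7 beats = 84 beats; 4 beats/chord → 21 chords.
B: 9 bars × 7 beats = 63 beats; 1.5 beats/chord → 42 chords.
C: 20 bars × 7 beats = 140 beats; 5 beats/chord → 28 chords.
D: 24 bars × 7 beats = 168 beats; 6 beats/chord → 28 chords.
Total: 21 + 42 + 28 + 28 = 119.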